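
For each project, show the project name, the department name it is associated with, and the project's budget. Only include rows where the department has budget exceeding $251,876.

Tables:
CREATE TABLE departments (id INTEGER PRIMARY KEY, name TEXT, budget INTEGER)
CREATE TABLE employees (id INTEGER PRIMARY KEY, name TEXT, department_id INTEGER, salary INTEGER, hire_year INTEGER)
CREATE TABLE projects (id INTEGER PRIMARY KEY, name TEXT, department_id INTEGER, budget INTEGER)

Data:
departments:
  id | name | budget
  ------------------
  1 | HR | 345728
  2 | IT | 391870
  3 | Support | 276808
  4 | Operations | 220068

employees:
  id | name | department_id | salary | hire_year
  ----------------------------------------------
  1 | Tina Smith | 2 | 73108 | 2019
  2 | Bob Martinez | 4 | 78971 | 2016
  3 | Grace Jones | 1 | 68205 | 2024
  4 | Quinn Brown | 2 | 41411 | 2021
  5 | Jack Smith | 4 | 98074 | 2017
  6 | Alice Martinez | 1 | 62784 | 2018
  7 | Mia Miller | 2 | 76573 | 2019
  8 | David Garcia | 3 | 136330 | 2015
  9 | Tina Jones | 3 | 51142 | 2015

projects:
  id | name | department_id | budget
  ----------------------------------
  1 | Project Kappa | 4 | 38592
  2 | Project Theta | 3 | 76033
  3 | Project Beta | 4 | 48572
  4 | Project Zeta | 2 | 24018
SELECT c.name, p.name AS department, c.budget FROM projects c JOIN departments p ON c.department_id = p.id WHERE p.budget > 251876

Execution result:
name | department | budget
Project Theta | Support | 76033
Project Zeta | IT | 24018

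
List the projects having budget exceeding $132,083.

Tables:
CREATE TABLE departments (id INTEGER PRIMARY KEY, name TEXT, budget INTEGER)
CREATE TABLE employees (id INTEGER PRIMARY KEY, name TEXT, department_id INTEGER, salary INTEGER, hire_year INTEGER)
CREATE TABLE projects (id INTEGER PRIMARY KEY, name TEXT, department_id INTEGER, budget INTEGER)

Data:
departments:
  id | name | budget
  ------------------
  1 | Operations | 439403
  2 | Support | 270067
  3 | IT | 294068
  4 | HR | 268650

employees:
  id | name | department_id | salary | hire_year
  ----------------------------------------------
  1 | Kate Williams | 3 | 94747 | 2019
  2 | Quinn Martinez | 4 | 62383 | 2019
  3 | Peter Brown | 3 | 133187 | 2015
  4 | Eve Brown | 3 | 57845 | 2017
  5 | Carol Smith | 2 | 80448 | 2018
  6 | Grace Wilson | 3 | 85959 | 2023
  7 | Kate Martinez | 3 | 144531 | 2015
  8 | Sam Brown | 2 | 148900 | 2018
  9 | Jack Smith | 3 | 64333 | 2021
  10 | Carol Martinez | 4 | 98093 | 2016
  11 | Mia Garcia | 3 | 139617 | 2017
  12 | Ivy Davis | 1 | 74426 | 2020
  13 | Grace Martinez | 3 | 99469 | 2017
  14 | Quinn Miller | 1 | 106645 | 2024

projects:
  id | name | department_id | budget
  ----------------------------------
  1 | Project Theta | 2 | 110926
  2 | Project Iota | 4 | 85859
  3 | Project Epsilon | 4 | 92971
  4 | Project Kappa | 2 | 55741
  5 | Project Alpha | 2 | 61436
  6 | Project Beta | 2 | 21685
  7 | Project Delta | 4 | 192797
SELECT name, budget FROM projects WHERE budget > 132083

Execution result:
name | budget
Project Delta | 192797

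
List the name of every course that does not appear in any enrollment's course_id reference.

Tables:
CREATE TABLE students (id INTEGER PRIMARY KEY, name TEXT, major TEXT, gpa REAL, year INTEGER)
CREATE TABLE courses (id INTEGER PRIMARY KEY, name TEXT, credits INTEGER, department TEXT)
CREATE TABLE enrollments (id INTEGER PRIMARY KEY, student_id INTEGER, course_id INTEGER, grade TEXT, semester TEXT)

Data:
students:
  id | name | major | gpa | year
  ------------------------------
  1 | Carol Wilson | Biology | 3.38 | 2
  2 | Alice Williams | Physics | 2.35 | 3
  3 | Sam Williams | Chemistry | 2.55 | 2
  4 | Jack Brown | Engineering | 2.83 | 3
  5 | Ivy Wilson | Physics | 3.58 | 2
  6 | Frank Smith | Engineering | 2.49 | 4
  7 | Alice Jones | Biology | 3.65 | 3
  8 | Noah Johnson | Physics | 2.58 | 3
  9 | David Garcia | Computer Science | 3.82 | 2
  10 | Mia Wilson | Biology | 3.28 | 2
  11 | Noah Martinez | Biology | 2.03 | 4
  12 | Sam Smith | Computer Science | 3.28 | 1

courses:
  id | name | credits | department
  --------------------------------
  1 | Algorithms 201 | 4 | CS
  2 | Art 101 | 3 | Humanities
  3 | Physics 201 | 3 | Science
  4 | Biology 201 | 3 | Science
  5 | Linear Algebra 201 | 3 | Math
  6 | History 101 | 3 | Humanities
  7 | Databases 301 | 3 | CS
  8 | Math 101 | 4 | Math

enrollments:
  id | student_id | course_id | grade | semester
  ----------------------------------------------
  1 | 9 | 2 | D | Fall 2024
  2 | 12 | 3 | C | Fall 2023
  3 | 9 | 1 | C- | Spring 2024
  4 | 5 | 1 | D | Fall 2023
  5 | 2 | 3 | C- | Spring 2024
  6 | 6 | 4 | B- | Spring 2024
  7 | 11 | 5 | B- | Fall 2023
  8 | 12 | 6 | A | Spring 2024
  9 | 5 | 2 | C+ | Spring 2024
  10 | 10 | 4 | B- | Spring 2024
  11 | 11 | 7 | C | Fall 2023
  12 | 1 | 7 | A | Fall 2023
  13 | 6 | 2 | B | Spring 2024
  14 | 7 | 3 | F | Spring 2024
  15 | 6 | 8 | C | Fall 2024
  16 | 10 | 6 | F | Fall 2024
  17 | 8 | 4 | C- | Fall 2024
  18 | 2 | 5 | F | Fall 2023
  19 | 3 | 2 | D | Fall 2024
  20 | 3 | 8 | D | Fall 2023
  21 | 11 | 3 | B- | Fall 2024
SELECT p.name FROM courses p LEFT JOIN enrollments c ON c.course_id = p.id WHERE c.id IS NULL

Execution result:
(no rows)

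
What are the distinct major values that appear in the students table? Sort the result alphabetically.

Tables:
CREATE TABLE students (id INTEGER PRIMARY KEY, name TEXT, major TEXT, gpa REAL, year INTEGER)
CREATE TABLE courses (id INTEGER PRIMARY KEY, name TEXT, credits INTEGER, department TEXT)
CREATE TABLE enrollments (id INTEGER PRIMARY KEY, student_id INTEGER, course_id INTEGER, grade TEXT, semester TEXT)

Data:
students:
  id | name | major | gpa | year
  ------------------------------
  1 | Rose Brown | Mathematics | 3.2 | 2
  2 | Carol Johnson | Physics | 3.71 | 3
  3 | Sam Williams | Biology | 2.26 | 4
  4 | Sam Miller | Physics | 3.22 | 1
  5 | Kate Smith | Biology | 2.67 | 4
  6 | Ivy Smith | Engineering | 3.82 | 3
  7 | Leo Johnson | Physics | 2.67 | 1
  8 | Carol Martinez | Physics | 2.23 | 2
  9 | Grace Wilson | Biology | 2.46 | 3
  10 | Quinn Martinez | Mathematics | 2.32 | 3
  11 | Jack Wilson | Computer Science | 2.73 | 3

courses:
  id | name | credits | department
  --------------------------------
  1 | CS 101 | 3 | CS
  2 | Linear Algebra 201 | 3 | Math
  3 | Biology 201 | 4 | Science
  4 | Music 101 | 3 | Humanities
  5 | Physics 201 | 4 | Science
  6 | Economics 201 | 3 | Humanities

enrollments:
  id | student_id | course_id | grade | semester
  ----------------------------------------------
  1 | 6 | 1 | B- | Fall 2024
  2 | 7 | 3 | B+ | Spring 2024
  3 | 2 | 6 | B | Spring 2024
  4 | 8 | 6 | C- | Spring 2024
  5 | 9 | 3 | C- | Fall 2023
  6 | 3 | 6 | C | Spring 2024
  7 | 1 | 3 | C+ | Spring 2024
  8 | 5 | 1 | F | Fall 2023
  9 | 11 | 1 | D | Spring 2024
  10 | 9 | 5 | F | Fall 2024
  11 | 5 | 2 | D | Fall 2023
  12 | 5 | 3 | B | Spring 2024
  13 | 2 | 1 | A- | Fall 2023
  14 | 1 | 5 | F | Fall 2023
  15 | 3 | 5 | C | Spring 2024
SELECT DISTINCT major FROM students ORDER BY major

Execution result:
major
Biology
Computer Science
Engineering
Mathematics
Physics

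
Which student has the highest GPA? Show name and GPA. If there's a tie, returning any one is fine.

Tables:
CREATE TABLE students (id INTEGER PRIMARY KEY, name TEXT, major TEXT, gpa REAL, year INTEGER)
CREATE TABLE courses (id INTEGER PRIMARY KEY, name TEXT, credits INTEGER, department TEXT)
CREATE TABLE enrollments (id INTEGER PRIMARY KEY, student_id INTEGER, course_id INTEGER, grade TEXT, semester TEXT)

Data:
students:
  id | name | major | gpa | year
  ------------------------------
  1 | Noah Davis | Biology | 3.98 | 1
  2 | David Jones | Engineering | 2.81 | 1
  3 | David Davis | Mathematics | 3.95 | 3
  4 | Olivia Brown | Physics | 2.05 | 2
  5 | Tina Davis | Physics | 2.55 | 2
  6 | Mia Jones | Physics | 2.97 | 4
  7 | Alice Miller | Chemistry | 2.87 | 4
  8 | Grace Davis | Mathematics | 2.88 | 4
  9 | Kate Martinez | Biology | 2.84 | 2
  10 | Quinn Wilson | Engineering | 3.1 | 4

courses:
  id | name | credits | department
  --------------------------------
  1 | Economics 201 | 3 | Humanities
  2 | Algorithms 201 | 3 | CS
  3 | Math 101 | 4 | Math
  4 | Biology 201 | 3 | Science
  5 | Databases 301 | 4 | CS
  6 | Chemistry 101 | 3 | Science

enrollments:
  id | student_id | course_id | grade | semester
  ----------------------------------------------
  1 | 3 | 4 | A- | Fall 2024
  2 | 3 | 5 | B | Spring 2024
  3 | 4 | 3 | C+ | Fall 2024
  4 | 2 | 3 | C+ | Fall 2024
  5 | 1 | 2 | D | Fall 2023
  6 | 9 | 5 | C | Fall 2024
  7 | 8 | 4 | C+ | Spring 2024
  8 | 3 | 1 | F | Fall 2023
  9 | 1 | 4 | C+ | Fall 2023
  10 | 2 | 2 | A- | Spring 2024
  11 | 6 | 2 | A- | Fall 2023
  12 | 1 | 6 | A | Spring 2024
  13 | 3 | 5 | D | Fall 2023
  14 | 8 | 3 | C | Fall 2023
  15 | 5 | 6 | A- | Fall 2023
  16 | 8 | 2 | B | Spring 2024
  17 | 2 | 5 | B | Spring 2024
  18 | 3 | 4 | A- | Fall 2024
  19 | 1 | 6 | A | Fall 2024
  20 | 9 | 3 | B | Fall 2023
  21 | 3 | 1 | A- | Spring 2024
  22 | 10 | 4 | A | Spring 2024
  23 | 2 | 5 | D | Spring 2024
SELECT name, gpa FROM students ORDER BY gpa DESC LIMIT 1

Execution result:
name | gpa
Noah Davis | 3.98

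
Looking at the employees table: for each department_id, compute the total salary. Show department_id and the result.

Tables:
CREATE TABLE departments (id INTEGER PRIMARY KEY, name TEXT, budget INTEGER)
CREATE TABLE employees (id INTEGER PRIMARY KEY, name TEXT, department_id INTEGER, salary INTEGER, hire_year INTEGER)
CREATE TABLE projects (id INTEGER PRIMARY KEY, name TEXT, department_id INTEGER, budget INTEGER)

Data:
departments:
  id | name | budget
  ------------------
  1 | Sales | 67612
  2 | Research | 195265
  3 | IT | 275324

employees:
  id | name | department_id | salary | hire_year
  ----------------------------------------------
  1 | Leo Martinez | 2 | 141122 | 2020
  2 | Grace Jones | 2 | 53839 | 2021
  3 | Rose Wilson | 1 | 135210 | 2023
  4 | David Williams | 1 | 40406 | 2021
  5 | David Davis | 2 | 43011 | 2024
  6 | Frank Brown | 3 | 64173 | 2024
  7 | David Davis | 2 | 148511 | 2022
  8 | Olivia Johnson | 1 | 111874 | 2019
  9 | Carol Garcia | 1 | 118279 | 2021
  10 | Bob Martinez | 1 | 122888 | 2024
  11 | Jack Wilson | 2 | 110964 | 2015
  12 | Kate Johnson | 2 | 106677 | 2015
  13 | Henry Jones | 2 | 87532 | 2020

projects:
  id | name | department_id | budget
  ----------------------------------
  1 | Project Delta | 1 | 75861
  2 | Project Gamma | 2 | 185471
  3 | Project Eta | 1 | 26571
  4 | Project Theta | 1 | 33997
SELECT department_id, SUM(salary) AS sum_salary FROM employees GROUP BY department_id

Execution result:
department_id | sum_salary
1 | 528657
2 | 691656
3 | 64173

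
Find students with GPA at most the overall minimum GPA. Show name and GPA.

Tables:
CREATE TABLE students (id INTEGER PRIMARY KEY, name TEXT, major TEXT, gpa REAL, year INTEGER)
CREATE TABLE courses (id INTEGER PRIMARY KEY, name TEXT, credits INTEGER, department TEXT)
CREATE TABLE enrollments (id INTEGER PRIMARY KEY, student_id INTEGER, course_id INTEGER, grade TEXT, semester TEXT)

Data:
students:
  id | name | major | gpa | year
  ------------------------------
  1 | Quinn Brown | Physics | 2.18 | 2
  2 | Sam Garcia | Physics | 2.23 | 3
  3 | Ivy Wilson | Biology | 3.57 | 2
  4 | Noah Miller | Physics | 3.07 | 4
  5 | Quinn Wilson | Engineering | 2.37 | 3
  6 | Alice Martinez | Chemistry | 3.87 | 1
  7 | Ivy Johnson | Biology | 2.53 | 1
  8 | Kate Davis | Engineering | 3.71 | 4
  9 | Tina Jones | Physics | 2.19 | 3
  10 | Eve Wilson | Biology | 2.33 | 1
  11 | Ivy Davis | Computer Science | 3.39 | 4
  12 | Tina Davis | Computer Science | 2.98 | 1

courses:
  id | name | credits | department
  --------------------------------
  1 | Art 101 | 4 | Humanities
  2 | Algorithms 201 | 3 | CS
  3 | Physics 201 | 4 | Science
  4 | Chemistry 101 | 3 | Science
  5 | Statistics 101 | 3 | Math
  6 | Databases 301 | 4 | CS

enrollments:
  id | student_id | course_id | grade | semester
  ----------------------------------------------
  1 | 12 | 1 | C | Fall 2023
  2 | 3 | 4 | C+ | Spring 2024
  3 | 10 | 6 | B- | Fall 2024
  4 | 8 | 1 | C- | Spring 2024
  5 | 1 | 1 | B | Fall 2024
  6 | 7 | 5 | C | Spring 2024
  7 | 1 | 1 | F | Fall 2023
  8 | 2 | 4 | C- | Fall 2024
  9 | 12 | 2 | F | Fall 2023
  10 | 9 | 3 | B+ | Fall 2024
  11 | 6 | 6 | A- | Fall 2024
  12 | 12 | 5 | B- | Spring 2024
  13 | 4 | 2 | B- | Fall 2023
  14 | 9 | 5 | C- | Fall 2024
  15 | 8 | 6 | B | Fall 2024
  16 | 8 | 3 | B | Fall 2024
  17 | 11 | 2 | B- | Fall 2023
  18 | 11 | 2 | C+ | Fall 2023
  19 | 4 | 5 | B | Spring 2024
SELECT name, gpa FROM students WHERE gpa <= (SELECT MIN(gpa) FROM students)

Execution result:
name | gpa
Quinn Brown | 2.18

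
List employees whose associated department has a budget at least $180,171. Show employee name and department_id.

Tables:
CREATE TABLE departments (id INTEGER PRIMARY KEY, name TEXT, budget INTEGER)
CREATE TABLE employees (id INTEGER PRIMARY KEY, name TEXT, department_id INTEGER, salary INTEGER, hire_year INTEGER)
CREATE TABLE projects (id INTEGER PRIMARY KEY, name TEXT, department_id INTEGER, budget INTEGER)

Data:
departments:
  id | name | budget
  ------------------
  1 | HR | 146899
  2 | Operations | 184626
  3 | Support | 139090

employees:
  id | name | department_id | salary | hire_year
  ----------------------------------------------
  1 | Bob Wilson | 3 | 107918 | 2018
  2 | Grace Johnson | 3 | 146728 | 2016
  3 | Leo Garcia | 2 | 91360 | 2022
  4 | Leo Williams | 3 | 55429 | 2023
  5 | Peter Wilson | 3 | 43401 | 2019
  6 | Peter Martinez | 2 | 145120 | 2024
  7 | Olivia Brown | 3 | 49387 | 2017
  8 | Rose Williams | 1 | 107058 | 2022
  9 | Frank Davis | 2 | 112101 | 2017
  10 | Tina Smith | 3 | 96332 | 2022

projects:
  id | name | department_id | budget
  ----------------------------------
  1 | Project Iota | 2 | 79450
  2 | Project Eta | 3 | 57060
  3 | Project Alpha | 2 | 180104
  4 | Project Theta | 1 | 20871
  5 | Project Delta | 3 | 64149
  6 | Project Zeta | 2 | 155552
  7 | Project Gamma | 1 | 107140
SELECT name, department_id FROM employees WHERE department_id IN (SELECT id FROM departments WHERE budget >= 180171)

Execution result:
name | department_id
Leo Garcia | 2
Peter Martinez | 2
Frank Davis | 2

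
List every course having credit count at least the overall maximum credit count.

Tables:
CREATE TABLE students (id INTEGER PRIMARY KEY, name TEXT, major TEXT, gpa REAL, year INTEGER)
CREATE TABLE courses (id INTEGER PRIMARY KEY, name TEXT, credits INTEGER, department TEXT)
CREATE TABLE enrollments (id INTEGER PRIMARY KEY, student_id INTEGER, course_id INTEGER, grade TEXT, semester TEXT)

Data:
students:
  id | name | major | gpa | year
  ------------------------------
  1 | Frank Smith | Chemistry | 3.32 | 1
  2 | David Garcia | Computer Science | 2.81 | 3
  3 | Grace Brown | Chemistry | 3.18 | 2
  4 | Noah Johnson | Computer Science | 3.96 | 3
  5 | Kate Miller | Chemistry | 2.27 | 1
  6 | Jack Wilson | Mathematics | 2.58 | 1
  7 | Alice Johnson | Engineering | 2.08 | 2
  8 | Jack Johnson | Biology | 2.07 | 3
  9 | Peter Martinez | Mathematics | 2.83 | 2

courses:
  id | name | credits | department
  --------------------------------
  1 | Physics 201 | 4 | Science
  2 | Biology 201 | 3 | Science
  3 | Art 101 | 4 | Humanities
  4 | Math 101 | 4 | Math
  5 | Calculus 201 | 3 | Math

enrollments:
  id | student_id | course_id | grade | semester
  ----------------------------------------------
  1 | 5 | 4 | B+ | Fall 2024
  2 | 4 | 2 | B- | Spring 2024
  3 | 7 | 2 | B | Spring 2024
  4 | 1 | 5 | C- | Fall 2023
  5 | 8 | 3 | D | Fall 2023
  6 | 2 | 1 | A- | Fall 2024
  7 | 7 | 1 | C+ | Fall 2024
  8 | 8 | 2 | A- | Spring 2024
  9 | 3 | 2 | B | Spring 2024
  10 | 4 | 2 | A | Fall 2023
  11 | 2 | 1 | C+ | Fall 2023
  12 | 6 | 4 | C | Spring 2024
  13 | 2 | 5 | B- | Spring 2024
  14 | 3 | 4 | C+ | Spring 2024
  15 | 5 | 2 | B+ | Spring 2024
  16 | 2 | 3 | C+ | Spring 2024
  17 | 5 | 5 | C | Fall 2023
SELECT name, credits FROM courses WHERE credits >= (SELECT MAX(credits) FROM courses)

Execution result:
name | credits
Physics 201 | 4
Art 101 | 4
Math 101 | 4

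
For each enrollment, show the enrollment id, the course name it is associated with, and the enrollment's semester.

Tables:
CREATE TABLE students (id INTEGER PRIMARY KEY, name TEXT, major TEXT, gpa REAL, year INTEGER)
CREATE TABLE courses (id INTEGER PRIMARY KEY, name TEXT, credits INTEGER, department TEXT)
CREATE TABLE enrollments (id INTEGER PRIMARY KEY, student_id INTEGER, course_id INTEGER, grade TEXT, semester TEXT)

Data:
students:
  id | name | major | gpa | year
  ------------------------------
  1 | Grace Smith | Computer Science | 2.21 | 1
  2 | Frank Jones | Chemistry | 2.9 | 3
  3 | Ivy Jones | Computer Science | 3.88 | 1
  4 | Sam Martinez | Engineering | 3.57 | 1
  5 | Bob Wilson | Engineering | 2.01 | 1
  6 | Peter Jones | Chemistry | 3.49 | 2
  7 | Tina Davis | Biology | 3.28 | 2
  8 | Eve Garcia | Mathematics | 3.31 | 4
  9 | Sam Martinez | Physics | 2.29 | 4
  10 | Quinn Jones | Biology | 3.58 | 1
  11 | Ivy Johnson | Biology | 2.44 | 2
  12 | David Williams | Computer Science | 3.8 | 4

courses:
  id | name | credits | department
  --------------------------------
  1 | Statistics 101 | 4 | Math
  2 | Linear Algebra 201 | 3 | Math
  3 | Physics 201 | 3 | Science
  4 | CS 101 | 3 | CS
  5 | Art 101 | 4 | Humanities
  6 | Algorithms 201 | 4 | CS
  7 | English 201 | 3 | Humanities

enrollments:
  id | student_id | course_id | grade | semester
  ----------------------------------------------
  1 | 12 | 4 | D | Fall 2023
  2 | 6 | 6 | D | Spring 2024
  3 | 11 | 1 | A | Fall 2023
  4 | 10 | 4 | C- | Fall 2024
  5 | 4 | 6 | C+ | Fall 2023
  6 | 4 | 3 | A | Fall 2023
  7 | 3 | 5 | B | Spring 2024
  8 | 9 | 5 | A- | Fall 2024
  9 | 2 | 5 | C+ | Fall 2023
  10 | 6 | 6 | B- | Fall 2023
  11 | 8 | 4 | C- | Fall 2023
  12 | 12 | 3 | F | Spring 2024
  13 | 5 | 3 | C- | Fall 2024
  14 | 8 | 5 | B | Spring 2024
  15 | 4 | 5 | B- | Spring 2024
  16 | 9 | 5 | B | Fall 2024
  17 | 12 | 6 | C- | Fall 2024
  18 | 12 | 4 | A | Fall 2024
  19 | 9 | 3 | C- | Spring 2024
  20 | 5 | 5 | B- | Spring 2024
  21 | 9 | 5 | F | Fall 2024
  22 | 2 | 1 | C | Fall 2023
SELECT c.id, p.name AS course, c.semester FROM enrollments c JOIN courses p ON c.course_id = p.id

Execution result:
id | course | semester
1 | CS 101 | Fall 2023
2 | Algorithms 201 | Spring 2024
3 | Statistics 101 | Fall 2023
4 | CS 101 | Fall 2024
5 | Algorithms 201 | Fall 2023
6 | Physics 201 | Fall 2023
7 | Art 101 | Spring 2024
8 | Art 101 | Fall 2024
9 | Art 101 | Fall 2023
10 | Algorithms 201 | Fall 2023
11 | CS 101 | Fall 2023
12 | Physics 201 | Spring 2024
13 | Physics 201 | Fall 2024
14 | Art 101 | Spring 2024
15 | Art 101 | Spring 2024
16 | Art 101 | Fall 2024
17 | Algorithms 201 | Fall 2024
18 | CS 101 | Fall 2024
19 | Physics 201 | Spring 2024
20 | Art 101 | Spring 2024
21 | Art 101 | Fall 2024
22 | Statistics 101 | Fall 2023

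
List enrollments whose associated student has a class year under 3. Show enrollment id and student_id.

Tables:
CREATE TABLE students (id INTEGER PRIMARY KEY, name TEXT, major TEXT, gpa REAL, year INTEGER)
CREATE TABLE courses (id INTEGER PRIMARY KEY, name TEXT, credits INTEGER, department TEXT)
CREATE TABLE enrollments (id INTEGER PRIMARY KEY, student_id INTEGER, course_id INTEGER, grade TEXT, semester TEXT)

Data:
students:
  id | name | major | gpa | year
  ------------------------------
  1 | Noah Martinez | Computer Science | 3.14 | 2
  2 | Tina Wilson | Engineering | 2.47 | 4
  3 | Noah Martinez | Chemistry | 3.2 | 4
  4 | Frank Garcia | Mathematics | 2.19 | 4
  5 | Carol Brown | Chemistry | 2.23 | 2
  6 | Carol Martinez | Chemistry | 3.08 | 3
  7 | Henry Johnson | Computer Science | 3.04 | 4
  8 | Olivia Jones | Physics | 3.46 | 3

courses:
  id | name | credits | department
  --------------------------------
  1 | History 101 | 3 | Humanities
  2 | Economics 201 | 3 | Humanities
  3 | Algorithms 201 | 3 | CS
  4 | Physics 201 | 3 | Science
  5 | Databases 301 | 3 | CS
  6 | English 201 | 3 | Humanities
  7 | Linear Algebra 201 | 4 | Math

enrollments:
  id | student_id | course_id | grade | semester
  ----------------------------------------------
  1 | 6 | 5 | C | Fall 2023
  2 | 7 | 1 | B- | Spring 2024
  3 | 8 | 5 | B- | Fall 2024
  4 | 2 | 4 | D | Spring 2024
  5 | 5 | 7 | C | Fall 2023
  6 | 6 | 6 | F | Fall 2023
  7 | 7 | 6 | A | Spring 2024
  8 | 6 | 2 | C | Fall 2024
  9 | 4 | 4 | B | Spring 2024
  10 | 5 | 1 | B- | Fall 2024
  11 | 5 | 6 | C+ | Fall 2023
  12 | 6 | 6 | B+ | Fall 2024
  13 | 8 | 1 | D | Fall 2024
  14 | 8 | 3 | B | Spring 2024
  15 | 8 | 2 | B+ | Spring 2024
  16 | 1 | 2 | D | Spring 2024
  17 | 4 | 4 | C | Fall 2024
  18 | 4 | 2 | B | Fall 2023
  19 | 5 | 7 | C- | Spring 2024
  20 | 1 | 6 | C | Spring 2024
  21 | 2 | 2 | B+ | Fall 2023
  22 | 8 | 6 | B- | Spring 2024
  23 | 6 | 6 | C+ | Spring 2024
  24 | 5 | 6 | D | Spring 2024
SELECT id, student_id FROM enrollments WHERE student_id IN (SELECT id FROM students WHERE year < 3)

Execution result:
id | student_id
5 | 5
10 | 5
11 | 5
16 | 1
19 | 5
20 | 1
24 | 5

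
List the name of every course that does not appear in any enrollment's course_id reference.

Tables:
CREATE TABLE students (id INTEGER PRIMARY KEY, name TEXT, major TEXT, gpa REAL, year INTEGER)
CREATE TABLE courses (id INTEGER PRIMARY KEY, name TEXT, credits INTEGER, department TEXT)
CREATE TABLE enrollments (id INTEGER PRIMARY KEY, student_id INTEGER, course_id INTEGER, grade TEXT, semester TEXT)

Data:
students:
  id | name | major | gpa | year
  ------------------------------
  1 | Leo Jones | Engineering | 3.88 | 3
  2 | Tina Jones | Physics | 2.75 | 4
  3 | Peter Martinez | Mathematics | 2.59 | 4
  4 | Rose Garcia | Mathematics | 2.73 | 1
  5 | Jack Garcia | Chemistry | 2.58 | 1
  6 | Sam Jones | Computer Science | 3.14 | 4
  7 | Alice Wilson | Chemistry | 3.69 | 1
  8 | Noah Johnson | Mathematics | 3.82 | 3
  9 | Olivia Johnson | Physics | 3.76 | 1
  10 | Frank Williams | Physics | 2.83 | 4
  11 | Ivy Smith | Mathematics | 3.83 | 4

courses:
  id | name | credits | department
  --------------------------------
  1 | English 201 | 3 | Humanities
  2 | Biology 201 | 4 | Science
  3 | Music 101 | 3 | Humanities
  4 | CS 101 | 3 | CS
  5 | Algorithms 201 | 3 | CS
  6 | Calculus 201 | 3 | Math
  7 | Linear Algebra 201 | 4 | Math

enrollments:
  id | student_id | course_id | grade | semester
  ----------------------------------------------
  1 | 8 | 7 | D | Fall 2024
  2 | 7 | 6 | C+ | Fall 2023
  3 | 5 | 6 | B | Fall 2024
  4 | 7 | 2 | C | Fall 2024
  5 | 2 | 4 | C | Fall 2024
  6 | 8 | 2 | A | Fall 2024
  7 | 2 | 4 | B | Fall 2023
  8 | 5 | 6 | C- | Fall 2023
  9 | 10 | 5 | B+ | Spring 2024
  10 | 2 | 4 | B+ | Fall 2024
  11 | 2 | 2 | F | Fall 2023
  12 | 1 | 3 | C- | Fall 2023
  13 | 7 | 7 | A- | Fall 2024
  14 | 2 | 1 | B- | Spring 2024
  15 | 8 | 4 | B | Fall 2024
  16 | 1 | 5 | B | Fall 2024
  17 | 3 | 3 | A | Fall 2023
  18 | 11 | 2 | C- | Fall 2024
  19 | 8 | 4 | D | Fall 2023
SELECT p.name FROM courses p LEFT JOIN enrollments c ON c.course_id = p.id WHERE c.id IS NULL

Execution result:
(no rows)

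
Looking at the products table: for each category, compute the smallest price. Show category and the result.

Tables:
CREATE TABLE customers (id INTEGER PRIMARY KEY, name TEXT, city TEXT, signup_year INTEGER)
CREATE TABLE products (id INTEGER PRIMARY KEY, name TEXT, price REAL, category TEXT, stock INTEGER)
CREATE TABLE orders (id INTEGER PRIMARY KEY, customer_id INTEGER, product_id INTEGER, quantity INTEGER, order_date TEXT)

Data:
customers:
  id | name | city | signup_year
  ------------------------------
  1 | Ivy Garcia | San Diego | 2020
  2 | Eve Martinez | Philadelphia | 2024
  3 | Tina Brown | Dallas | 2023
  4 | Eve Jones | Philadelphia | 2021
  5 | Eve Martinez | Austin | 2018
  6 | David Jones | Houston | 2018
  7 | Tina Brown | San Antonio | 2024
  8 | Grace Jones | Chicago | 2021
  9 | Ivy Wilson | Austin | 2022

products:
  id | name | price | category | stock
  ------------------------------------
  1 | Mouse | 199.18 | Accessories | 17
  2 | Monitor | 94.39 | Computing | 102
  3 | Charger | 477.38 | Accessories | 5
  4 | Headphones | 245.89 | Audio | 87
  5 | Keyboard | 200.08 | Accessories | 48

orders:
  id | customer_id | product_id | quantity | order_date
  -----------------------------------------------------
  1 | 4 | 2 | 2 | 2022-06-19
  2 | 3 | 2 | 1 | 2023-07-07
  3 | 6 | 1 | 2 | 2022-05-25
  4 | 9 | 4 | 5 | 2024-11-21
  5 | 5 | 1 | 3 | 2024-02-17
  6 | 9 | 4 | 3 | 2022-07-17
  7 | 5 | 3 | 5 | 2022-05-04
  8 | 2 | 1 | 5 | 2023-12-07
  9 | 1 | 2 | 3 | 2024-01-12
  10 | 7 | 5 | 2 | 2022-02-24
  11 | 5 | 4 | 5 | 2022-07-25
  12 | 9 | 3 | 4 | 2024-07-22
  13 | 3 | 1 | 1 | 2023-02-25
SELECT category, MIN(price) AS min_price FROM products GROUP BY category

Execution result:
category | min_price
Accessories | 199.18
Audio | 245.89
Computing | 94.39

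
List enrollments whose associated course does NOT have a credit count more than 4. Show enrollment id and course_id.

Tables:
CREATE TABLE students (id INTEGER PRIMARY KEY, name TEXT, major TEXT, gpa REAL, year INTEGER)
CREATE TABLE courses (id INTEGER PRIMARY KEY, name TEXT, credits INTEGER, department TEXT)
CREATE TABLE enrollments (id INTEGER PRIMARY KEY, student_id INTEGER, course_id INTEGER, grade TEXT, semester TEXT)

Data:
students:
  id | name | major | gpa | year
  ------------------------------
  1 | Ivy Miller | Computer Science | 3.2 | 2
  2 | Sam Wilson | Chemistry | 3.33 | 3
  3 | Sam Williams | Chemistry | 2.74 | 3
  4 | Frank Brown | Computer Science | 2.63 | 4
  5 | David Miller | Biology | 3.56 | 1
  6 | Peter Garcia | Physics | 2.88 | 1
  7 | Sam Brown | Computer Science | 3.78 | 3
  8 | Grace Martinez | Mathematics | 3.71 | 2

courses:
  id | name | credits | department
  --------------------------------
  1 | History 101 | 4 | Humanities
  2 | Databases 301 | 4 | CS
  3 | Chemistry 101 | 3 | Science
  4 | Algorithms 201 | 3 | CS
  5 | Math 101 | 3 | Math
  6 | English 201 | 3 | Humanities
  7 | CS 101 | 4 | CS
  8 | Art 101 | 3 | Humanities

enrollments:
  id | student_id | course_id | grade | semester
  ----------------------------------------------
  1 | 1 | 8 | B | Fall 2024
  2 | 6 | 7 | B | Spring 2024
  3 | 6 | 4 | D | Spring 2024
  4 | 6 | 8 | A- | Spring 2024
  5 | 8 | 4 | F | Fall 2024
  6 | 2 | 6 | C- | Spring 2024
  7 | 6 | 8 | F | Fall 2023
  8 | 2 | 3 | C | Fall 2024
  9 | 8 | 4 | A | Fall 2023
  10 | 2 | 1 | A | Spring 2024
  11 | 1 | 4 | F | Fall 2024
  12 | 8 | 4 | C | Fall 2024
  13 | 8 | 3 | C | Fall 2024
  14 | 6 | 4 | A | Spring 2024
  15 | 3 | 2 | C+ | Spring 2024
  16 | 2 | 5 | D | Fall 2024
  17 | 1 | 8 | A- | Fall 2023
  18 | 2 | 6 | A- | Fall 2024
SELECT id, course_id FROM enrollments WHERE course_id NOT IN (SELECT id FROM courses WHERE credits > 4)

Execution result:
id | course_id
1 | 8
2 | 7
3 | 4
4 | 8
5 | 4
6 | 6
7 | 8
8 | 3
9 | 4
10 | 1
11 | 4
12 | 4
13 | 3
14 | 4
15 | 2
16 | 5
17 | 8
18 | 6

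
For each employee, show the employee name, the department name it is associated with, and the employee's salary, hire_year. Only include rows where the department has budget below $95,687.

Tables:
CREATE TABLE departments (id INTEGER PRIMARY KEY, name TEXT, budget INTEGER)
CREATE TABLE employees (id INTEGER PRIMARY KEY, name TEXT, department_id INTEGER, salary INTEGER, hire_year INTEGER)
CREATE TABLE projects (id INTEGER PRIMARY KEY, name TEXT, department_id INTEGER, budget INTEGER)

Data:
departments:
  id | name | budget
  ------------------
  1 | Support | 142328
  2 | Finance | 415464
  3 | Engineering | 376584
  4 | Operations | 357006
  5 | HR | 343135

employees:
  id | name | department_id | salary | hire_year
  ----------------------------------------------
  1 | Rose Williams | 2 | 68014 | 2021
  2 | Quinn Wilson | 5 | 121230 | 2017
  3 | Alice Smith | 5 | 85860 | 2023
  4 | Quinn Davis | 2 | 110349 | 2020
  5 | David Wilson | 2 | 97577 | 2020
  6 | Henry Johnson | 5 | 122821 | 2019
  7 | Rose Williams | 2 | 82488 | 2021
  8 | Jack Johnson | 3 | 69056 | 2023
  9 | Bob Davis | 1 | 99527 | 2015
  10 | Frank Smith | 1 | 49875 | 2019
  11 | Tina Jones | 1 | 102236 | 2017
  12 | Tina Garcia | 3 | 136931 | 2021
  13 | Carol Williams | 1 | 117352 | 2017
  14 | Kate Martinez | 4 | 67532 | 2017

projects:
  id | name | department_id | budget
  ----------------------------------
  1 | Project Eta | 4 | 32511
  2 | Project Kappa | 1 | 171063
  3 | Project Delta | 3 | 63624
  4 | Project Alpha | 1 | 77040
SELECT c.name, p.name AS department, c.salary, c.hire_year FROM employees c JOIN departments p ON c.department_id = p.id WHERE p.budget < 95687

Execution result:
(no rows)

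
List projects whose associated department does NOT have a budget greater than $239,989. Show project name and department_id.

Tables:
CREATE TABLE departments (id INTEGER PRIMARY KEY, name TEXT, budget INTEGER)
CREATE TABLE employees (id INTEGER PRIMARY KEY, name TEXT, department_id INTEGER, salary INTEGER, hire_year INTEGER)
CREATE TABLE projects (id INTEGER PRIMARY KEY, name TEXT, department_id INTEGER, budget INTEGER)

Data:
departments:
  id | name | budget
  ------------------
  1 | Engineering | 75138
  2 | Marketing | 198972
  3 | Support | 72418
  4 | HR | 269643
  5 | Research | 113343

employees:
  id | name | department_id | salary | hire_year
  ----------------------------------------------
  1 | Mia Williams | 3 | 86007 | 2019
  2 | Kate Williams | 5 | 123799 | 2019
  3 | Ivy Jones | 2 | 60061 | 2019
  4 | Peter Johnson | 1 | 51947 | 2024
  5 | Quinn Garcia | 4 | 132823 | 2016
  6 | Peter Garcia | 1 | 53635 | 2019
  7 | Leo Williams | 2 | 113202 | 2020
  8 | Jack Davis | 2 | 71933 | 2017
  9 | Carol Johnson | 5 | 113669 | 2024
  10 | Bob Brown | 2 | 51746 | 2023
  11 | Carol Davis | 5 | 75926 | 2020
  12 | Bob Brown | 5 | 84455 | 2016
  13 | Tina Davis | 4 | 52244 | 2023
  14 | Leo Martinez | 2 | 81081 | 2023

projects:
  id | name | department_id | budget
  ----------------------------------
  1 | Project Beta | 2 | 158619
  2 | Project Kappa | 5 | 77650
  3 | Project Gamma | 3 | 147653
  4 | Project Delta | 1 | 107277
SELECT name, department_id FROM projects WHERE department_id NOT IN (SELECT id FROM departments WHERE budget > 239989)

Execution result:
name | department_id
Project Beta | 2
Project Kappa | 5
Project Gamma | 3
Project Delta | 1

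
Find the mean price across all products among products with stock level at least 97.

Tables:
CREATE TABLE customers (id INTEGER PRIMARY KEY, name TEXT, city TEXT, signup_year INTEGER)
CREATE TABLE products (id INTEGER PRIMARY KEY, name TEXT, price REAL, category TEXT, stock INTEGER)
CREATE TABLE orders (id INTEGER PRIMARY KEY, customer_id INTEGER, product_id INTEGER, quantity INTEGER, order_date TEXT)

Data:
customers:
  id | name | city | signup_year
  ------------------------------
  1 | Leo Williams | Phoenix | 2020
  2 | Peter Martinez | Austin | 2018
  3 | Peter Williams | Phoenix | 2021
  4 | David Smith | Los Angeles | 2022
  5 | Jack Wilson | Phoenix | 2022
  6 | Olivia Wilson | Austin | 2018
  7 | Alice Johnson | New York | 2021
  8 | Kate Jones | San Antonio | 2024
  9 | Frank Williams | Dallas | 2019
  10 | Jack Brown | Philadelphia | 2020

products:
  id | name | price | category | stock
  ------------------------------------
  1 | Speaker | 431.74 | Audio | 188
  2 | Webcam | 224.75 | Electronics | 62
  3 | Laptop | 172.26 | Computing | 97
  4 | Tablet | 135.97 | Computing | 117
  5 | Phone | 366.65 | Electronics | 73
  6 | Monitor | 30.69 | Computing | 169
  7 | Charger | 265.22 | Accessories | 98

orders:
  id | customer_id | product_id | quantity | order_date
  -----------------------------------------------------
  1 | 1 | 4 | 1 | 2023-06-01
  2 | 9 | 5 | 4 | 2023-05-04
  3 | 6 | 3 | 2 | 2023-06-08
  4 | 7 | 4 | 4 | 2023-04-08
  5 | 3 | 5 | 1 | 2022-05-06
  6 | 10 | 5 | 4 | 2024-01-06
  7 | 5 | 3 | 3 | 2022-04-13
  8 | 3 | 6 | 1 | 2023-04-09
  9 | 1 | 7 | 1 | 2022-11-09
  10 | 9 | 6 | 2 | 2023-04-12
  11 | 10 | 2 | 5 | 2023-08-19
SELECT AVG(price) FROM products WHERE stock >= 97

Execution result:
207.18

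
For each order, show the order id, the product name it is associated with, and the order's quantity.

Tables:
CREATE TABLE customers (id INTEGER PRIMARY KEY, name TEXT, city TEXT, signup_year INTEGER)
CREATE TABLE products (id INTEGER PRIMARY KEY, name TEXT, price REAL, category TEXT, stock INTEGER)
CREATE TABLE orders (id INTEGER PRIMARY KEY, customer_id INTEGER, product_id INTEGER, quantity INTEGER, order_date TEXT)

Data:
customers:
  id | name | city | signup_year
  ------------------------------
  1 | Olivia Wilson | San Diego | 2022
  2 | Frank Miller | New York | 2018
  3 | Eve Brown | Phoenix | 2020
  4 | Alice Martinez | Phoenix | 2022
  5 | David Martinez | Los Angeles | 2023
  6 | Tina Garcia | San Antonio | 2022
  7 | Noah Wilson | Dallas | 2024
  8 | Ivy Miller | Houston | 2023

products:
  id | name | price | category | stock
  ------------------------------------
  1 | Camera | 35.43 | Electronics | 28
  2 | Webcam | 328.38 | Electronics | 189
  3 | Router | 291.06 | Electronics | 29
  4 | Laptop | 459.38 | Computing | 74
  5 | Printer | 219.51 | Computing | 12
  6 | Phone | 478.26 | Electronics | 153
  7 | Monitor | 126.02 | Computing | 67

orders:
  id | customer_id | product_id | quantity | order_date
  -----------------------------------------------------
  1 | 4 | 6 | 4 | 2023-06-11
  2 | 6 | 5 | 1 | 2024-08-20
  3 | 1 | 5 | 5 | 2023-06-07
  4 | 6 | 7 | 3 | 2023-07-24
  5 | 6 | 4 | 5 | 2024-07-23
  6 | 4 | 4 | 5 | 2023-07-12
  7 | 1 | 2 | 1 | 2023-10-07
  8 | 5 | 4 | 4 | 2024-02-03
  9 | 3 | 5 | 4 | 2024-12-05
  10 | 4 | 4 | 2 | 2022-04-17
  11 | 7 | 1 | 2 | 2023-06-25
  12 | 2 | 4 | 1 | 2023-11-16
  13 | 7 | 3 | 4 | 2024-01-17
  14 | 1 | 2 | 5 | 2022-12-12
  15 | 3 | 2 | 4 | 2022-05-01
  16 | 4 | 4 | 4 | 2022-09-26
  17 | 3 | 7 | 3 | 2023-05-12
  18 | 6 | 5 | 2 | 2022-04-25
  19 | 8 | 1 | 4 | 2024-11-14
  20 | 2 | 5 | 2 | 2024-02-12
SELECT c.id, p.name AS product, c.quantity FROM orders c JOIN products p ON c.product_id = p.id

Execution result:
id | product | quantity
1 | Phone | 4
2 | Printer | 1
3 | Printer | 5
4 | Monitor | 3
5 | Laptop | 5
6 | Laptop | 5
7 | Webcam | 1
8 | Laptop | 4
9 | Printer | 4
10 | Laptop | 2
11 | Camera | 2
12 | Laptop | 1
13 | Router | 4
14 | Webcam | 5
15 | Webcam | 4
16 | Laptop | 4
17 | Monitor | 3
18 | Printer | 2
19 | Camera | 4
20 | Printer | 2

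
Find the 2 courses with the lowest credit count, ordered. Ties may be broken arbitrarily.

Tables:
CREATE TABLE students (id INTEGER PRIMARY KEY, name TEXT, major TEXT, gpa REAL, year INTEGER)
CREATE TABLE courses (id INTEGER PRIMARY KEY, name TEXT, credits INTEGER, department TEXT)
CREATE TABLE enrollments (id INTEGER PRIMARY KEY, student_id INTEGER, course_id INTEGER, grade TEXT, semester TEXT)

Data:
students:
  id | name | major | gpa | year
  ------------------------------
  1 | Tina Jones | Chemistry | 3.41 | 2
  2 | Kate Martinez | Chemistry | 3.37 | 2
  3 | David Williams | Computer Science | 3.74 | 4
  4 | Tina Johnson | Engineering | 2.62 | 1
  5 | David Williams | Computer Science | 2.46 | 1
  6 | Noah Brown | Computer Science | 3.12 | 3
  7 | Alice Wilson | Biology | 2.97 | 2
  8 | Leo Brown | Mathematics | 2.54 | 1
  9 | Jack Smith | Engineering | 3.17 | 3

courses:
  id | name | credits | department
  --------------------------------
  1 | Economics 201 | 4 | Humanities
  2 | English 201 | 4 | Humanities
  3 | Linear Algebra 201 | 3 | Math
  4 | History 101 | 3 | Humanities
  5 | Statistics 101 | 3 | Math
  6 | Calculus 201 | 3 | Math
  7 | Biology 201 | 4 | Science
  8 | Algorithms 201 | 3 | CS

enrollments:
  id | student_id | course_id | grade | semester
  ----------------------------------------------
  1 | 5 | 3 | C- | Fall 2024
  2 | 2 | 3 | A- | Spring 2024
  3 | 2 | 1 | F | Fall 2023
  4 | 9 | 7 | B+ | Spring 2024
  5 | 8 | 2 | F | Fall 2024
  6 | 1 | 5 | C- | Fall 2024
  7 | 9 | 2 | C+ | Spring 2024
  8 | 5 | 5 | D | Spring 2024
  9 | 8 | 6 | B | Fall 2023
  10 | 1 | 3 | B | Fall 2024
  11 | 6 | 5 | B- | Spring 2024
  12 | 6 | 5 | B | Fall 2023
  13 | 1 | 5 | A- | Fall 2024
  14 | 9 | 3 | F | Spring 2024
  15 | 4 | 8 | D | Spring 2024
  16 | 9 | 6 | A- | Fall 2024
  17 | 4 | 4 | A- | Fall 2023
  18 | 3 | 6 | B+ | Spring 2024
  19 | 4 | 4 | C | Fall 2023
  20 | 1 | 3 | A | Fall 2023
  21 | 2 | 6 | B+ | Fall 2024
SELECT name, credits FROM courses ORDER BY credits ASC LIMIT 2

Execution result:
name | credits
Linear Algebra 201 | 3
History 101 | 3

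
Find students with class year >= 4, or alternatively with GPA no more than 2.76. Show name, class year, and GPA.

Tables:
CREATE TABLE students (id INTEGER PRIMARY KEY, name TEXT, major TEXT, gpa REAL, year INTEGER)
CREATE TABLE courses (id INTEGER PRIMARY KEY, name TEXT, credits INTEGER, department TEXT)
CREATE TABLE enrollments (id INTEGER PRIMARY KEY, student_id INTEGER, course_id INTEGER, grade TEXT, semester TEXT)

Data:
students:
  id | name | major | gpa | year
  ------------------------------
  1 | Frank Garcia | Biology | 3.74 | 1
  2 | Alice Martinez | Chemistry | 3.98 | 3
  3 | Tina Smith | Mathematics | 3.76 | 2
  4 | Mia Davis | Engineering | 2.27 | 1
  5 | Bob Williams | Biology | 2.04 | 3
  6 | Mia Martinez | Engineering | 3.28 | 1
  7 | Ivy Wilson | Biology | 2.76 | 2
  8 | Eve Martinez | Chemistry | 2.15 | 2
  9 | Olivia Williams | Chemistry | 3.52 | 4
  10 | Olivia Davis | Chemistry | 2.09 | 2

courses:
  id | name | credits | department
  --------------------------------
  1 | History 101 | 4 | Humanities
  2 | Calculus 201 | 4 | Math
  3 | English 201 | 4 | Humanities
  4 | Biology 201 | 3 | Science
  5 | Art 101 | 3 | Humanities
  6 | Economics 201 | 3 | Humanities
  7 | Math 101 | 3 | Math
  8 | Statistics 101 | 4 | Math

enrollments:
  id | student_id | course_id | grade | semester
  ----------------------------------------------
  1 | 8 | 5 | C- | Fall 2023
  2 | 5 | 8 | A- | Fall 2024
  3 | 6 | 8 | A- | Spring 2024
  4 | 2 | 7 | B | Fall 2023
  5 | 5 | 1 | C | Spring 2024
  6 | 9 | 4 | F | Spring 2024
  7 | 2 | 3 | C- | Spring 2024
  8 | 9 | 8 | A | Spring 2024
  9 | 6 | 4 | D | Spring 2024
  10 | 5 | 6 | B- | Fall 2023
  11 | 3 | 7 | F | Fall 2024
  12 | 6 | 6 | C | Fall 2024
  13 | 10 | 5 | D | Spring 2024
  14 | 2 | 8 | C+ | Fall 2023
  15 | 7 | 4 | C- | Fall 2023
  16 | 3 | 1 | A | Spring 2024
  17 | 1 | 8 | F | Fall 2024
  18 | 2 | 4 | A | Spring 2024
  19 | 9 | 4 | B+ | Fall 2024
SELECT name, year, gpa FROM students WHERE year >= 4 OR gpa <= 2.76

Execution result:
name | year | gpa
Mia Davis | 1 | 2.27
Bob Williams | 3 | 2.04
Ivy Wilson | 2 | 2.76
Eve Martinez | 2 | 2.15
Olivia Williams | 4 | 3.52
Olivia Davis | 2 | 2.09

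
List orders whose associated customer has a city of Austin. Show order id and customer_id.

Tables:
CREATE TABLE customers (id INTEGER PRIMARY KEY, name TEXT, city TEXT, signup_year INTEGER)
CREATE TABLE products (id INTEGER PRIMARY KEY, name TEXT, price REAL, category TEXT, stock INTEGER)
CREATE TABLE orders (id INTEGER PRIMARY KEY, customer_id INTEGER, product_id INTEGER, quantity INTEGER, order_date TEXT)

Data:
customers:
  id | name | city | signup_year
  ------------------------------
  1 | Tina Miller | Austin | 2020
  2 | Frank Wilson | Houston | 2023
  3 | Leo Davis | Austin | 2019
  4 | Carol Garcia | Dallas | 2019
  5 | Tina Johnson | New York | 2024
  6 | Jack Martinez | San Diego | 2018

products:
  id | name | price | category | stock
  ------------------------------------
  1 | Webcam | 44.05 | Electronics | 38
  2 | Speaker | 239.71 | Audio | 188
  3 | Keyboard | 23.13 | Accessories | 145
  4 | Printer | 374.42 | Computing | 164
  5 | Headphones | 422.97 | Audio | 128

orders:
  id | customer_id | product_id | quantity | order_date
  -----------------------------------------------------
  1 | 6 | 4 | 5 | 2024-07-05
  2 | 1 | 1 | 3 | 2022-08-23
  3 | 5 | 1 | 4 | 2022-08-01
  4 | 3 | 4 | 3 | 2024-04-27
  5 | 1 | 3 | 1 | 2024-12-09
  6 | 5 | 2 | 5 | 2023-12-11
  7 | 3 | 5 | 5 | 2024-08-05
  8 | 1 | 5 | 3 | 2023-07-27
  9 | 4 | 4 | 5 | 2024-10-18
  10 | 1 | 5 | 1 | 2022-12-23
SELECT id, customer_id FROM orders WHERE customer_id IN (SELECT id FROM customers WHERE city = 'Austin')

Execution result:
id | customer_id
2 | 1
4 | 3
5 | 1
7 | 3
8 | 1
10 | 1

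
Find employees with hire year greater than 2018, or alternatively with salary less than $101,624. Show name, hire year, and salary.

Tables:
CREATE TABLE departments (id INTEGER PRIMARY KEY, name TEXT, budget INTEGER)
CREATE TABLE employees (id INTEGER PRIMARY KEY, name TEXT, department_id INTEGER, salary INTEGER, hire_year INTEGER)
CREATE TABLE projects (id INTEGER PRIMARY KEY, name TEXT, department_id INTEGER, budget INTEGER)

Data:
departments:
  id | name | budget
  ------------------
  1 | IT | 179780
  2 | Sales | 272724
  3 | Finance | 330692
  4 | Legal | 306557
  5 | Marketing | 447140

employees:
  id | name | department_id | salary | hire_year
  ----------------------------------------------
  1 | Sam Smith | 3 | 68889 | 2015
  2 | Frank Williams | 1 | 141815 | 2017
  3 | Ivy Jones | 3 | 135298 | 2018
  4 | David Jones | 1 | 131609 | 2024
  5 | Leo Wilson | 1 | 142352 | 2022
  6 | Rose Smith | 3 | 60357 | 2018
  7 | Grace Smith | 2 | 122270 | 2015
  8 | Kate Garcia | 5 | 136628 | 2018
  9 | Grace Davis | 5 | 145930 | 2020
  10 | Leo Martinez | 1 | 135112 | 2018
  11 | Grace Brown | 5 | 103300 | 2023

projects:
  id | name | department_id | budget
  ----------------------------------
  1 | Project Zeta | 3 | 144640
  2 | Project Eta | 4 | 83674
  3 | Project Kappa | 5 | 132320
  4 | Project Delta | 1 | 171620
SELECT name, hire_year, salary FROM employees WHERE hire_year > 2018 OR salary < 101624

Execution result:
name | hire_year | salary
Sam Smith | 2015 | 68889
David Jones | 2024 | 131609
Leo Wilson | 2022 | 142352
Rose Smith | 2018 | 60357
Grace Davis | 2020 | 145930
Grace Brown | 2023 | 103300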